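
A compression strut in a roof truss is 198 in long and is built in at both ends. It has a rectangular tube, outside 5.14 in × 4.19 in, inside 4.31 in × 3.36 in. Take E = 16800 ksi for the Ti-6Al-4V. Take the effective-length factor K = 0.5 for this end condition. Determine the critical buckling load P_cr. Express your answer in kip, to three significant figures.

Weak-axis I_min = (h_o·b_o³ − h_i·b_i³)/12 with b_o = 4.19, b_i = 3.360 in (shorter outer/inner sides).
I_min = (5.14×4.19³ − 4.310×3.360³)/12 = 17.88 in⁴
Effective length L_e = K·L = 0.5 × 198 = 99.00 in
P_cr = π²EI / L_e² = π² × 16800×10³ × 17.88 / 99.00² = 3.026×10^5 lb

P_cr ≈ 303 kip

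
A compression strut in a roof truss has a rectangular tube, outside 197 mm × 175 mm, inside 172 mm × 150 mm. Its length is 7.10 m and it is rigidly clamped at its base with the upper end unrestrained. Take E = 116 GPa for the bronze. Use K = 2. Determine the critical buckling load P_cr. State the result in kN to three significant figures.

P_cr ≈ 225 kN

Weak-axis I_min = (h_o·b_o³ − h_i·b_i³)/12 with b_o = 175, b_i = 150.0 mm (shorter outer/inner sides).
I_min = (197×175³ − 172.0×150.0³)/12 = 3.961×10^7 mm⁴
I = 3.961×10^7 mm⁴ = 3.961×10^-5 m⁴
Effective length L_e = K·L = 2 × 7.10 = 14.20 m
P_cr = π²EI / L_e² = π² × 116×10⁹ × 3.961×10^-5 / 14.20² = 2.249×10^5 N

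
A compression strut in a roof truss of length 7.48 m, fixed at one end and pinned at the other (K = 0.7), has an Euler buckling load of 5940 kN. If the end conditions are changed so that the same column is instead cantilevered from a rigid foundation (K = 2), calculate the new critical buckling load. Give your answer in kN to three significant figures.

P_cr ≈ 728 kN

P_cr ∝ 1/K², so P_cr,new = P_cr,old × (K_old/K_new)² = 5940 × (0.7/2)²
= 5940 × 0.1225 = 728 kN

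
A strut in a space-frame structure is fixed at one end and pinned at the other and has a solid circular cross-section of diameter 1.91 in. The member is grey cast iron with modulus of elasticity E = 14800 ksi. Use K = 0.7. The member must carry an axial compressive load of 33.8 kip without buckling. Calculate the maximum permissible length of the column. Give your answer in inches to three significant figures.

I = πd⁴/64 = π×1.91⁴/64 = 0.6533 in⁴
At the buckling limit P_cr = P = 3.380×10^4 lb
From P_cr = π²EI/(K·L)²:  L = (1/K)·√(π²EI/P_cr) = (1/0.7)·√(π²×1.48×10^7×0.6533/3.380×10^4)
L = 75.9 in

L_max ≈ 75.9 in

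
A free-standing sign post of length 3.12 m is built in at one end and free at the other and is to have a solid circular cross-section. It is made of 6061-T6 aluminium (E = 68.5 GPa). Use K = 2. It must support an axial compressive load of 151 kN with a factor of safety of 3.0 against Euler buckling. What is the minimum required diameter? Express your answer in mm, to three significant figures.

Required P_cr = n·P = 3.0 × 151 = 453.0 kN
L_e = K·L = 2 × 3.12 = 6.240 m
Required I = P_cr·L_e²/(π²E) = 4.530×10^5 × 6.240² / (π² × 6.85×10^10) = 2.609×10^-5 m⁴
I_req = 2.609×10^7 mm⁴
Solid circle: I = πd⁴/64  ⇒  d = (64I/π)^(1/4) = (64×2.609×10^7/π)^(1/4) = 152 mm

d ≈ 152 mm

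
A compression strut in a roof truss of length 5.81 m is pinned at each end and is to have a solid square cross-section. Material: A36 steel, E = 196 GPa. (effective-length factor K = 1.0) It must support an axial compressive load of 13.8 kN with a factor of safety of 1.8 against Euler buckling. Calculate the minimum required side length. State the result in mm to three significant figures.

Required P_cr = n·P = 1.8 × 13.8 = 24.84 kN
L_e = K·L = 1 × 5.81 = 5.810 m
Required I = P_cr·L_e²/(π²E) = 2.484×10^4 × 5.810² / (π² × 1.96×10^11) = 4.335×10^-7 m⁴
I_req = 4.335×10^5 mm⁴
Solid square: I = a⁴/12  ⇒  a = (12I)^(1/4) = (12×4.335×10^5)^(1/4) = 47.8 mm

a ≈ 47.8 mm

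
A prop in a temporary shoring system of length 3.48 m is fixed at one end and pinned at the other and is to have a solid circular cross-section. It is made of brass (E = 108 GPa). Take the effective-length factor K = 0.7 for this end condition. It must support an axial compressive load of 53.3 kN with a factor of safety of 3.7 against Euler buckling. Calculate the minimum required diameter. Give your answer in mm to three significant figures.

d ≈ 68.8 mm

Required P_cr = n·P = 3.7 × 53.3 = 197.2 kN
L_e = K·L = 0.7 × 3.48 = 2.436 m
Required I = P_cr·L_e²/(π²E) = 1.972×10^5 × 2.436² / (π² × 1.08×10^11) = 1.098×10^-6 m⁴
I_req = 1.098×10^6 mm⁴
Solid circle: I = πd⁴/64  ⇒  d = (64I/π)^(1/4) = (64×1.098×10^6/π)^(1/4) = 68.8 mm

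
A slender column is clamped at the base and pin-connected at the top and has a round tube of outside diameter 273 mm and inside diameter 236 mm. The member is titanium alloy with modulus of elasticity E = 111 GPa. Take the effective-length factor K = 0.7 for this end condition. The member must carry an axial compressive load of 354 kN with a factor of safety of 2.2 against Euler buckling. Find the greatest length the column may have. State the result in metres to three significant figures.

d_o = 273 mm, d_i = 236 mm
I = π(d_o⁴ − d_i⁴)/64 = π(273⁴ − 236.0⁴)/64 = 1.204×10^8 mm⁴
I = 1.204×10^-4 m⁴
Required critical load P_cr = n·P = 2.2 × 354 = 778.8 kN = 7.788×10^5 N
From P_cr = π²EI/(K·L)²:  L = (1/K)·√(π²EI/P_cr) = (1/0.7)·√(π²×1.11×10^11×1.204×10^-4/7.788×10^5)
L = 18.6 m

L_max ≈ 18.6 m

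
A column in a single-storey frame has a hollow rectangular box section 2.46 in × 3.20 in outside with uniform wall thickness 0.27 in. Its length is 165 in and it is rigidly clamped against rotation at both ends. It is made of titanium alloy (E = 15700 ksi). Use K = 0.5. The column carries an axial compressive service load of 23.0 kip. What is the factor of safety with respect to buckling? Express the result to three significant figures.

Inner dimensions: h_i = 3.20 − 2×0.27 = 2.660 in, b_i = 2.46 − 2×0.27 = 1.920 in
Weak-axis I_min = (h_o·b_o³ − h_i·b_i³)/12 with b_o = 2.46, b_i = 1.920 in (shorter outer/inner sides).
I_min = (3.20×2.46³ − 2.660×1.920³)/12 = 2.401 in⁴
Effective length L_e = K·L = 0.5 × 165 = 82.50 in
P_cr = π²EI / L_e² = π² × 15700×10³ × 2.401 / 82.50² = 5.466×10^4 lb
Factor of safety n = P_cr / P = 54.660 / 23.0 = 2.38

n ≈ 2.38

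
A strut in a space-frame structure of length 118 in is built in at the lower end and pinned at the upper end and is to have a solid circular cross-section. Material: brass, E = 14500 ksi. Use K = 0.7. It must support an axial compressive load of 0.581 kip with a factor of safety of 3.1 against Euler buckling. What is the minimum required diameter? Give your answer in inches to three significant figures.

Required P_cr = n·P = 3.1 × 0.581 = 1.801 kip
L_e = K·L = 0.7 × 118 = 82.60 in
Required I = P_cr·L_e²/(π²E) = 1.801×10^3 × 82.60² / (π² × 1.45×10^7) = 8.587×10^-2 in⁴
Solid circle: I = πd⁴/64  ⇒  d = (64I/π)^(1/4) = (64×8.587×10^-2/π)^(1/4) = 1.15 in

d ≈ 1.15 in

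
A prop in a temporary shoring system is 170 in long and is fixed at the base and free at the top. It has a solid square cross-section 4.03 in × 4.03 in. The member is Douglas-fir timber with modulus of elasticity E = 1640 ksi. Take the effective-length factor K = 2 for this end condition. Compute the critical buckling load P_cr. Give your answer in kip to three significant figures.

I = a⁴/12 = 4.03⁴/12 = 21.98 in⁴
Effective length L_e = K·L = 2 × 170 = 340.0 in
P_cr = π²EI / L_e² = π² × 1640×10³ × 21.98 / 340.0² = 3.078×10^3 lb

P_cr ≈ 3.08 kip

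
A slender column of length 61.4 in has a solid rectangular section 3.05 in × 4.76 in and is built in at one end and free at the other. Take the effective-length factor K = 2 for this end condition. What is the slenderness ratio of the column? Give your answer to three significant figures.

For a rectangle r_min = b/√12 = 3.05/√12 = 0.8805 in
L_e = K·L = 2 × 61.4 = 122.8 in
λ = L_e / r_min = 122.80 / 0.8805 = 139

λ ≈ 139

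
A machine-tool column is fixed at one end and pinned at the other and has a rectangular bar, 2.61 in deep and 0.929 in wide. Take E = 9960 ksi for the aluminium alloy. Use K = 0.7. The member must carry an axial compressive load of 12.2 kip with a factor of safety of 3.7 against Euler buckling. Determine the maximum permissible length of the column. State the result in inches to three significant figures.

Buckling occurs about the weak axis: I_min = h·b³/12 with b = 0.929 in (the shorter side).
I_min = 2.61×0.929³/12 = 0.1744 in⁴
Required critical load P_cr = n·P = 3.7 × 12.2 = 45.14 kip = 4.514×10^4 lb
From P_cr = π²EI/(K·L)²:  L = (1/K)·√(π²EI/P_cr) = (1/0.7)·√(π²×9.96×10^6×0.1744/4.514×10^4)
L = 27.8 in

L_max ≈ 27.8 in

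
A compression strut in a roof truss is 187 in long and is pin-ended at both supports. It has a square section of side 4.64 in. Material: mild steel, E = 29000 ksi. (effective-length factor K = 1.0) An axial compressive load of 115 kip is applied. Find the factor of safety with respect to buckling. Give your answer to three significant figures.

I = a⁴/12 = 4.64⁴/12 = 38.63 in⁴
Effective length L_e = K·L = 1 × 187 = 187.0 in
P_cr = π²EI / L_e² = π² × 29000×10³ × 38.63 / 187.0² = 3.162×10^5 lb
Factor of safety n = P_cr / P = 316.16 / 115 = 2.75

n ≈ 2.75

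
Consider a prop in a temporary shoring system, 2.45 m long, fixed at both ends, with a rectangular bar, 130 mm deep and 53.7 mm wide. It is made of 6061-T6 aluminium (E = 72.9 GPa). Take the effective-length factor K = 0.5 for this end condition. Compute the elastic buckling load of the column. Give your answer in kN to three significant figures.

Buckling occurs about the weak axis: I_min = h·b³/12 with b = 53.7 mm (the shorter side).
I_min = 130×53.7³/12 = 1.678×10^6 mm⁴
I = 1.678×10^6 mm⁴ = 1.678×10^-6 m⁴
Effective length L_e = K·L = 0.5 × 2.45 = 1.225 m
P_cr = π²EI / L_e² = π² × 72.9×10⁹ × 1.678×10^-6 / 1.225² = 8.043×10^5 N

P_cr ≈ 804 kN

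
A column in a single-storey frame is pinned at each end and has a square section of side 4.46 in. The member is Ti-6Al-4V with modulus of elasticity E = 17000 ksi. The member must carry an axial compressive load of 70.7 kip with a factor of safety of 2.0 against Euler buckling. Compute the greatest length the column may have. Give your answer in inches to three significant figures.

L_max ≈ 198 in

I = a⁴/12 = 4.46⁴/12 = 32.97 in⁴
Required critical load P_cr = n·P = 2.0 × 70.7 = 141.4 kip = 1.414×10^5 lb
From P_cr = π²EI/(K·L)²:  L = (1/K)·√(π²EI/P_cr) = (1/1)·√(π²×1.70×10^7×32.97/1.414×10^5)
L = 198 in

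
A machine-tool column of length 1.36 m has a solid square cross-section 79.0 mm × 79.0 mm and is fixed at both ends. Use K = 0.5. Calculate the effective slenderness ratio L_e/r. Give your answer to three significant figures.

For a square r = a/√12 = 79.0/√12 = 22.81 mm
L_e = K·L = 0.5 × 1.36 m = 0.6800 m = 680.00 mm
λ = L_e / r_min = 680.00 / 22.81 = 29.8

λ ≈ 29.8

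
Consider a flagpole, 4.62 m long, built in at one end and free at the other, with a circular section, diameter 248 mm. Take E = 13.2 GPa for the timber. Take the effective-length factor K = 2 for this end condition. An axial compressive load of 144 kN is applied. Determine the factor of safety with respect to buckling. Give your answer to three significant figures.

n ≈ 1.97

I = πd⁴/64 = π×248⁴/64 = 1.857×10^8 mm⁴
I = 1.857×10^8 mm⁴ = 1.857×10^-4 m⁴
Effective length L_e = K·L = 2 × 4.62 = 9.240 m
P_cr = π²EI / L_e² = π² × 13.2×10⁹ × 1.857×10^-4 / 9.240² = 2.833×10^5 N
Factor of safety n = P_cr / P = 283.34 / 144 = 1.97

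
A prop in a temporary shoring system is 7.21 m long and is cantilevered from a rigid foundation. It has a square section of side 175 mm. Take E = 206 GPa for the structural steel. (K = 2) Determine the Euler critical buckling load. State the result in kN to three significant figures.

I = a⁴/12 = 175⁴/12 = 7.816×10^7 mm⁴
I = 7.816×10^7 mm⁴ = 7.816×10^-5 m⁴
Effective length L_e = K·L = 2 × 7.21 = 14.42 m
P_cr = π²EI / L_e² = π² × 206×10⁹ × 7.816×10^-5 / 14.42² = 7.642×10^5 N

P_cr ≈ 764 kN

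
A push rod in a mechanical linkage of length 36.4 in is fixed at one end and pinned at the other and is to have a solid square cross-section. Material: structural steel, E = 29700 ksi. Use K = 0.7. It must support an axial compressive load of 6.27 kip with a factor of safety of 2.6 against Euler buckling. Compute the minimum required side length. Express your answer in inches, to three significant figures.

Required P_cr = n·P = 2.6 × 6.27 = 16.30 kip
L_e = K·L = 0.7 × 36.4 = 25.48 in
Required I = P_cr·L_e²/(π²E) = 1.630×10^4 × 25.48² / (π² × 2.97×10^7) = 3.611×10^-2 in⁴
Solid square: I = a⁴/12  ⇒  a = (12I)^(1/4) = (12×3.611×10^-2)^(1/4) = 0.811 in

a ≈ 0.811 in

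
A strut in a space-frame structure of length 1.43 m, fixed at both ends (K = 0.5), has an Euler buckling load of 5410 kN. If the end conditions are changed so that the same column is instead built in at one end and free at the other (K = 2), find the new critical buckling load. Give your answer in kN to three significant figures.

P_cr ≈ 338 kN

P_cr ∝ 1/K², so P_cr,new = P_cr,old × (K_old/K_new)² = 5410 × (0.5/2)²
= 5410 × 0.06250 = 338 kN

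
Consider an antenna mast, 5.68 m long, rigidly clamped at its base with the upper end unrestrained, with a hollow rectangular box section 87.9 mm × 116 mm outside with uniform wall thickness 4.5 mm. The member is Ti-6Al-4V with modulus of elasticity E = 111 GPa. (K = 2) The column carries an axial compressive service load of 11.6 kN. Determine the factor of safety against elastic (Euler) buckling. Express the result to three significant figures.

Inner dimensions: h_i = 116 − 2×4.5 = 107.0 mm, b_i = 87.9 − 2×4.5 = 78.90 mm
Weak-axis I_min = (h_o·b_o³ − h_i·b_i³)/12 with b_o = 87.9, b_i = 78.90 mm (shorter outer/inner sides).
I_min = (116×87.9³ − 107.0×78.90³)/12 = 2.186×10^6 mm⁴
I = 2.186×10^6 mm⁴ = 2.186×10^-6 m⁴
Effective length L_e = K·L = 2 × 5.68 = 11.36 m
P_cr = π²EI / L_e² = π² × 111×10⁹ × 2.186×10^-6 / 11.36² = 1.855×10^4 N
Factor of safety n = P_cr / P = 18.553 / 11.6 = 1.60

n ≈ 1.60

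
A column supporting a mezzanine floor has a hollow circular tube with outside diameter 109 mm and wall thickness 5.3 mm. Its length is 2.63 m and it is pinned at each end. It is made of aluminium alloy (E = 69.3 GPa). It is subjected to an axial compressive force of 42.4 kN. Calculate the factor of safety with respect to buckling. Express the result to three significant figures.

Inner diameter d_i = 109 − 2×5.3 = 98.40 mm
I = π(d_o⁴ − d_i⁴)/64 = π(109⁴ − 98.40⁴)/64 = 2.327×10^6 mm⁴
I = 2.327×10^6 mm⁴ = 2.327×10^-6 m⁴
Effective length L_e = K·L = 1 × 2.63 = 2.630 m
P_cr = π²EI / L_e² = π² × 69.3×10⁹ × 2.327×10^-6 / 2.630² = 2.301×10^5 N
Factor of safety n = P_cr / P = 230.11 / 42.4 = 5.43

n ≈ 5.43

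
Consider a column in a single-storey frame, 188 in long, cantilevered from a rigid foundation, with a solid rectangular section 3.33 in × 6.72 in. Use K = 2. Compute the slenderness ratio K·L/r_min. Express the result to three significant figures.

λ ≈ 391

For a rectangle r_min = b/√12 = 3.33/√12 = 0.9613 in
L_e = K·L = 2 × 188 = 376.0 in
λ = L_e / r_min = 376.00 / 0.9613 = 391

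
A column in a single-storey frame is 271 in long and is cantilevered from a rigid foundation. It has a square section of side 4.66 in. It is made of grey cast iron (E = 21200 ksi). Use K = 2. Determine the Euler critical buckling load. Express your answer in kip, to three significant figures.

P_cr ≈ 28.0 kip

I = a⁴/12 = 4.66⁴/12 = 39.30 in⁴
Effective length L_e = K·L = 2 × 271 = 542.0 in
P_cr = π²EI / L_e² = π² × 21200×10³ × 39.30 / 542.0² = 2.799×10^4 lb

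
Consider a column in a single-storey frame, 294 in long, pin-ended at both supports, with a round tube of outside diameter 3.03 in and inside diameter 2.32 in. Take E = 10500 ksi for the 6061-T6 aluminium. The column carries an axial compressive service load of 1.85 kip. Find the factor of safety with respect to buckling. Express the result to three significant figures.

d_o = 3.03 in, d_i = 2.32 in
I = π(d_o⁴ − d_i⁴)/64 = π(3.03⁴ − 2.320⁴)/64 = 2.715 in⁴
Effective length L_e = K·L = 1 × 294 = 294.0 in
P_cr = π²EI / L_e² = π² × 10500×10³ × 2.715 / 294.0² = 3.256×10^3 lb
Factor of safety n = P_cr / P = 3.2556 / 1.85 = 1.76

n ≈ 1.76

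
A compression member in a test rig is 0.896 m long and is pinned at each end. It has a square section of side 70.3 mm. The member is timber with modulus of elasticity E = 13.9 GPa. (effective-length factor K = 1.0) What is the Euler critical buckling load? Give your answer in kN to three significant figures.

P_cr ≈ 348 kN

I = a⁴/12 = 70.3⁴/12 = 2.035×10^6 mm⁴
I = 2.035×10^6 mm⁴ = 2.035×10^-6 m⁴
Effective length L_e = K·L = 1 × 0.896 = 0.8960 m
P_cr = π²EI / L_e² = π² × 13.9×10⁹ × 2.035×10^-6 / 0.8960² = 3.478×10^5 N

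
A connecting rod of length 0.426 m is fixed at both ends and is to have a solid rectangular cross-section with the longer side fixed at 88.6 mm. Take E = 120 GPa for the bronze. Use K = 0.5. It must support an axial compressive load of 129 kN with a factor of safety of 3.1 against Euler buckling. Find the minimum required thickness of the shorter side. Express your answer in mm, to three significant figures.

b ≈ 12.8 mm

Required P_cr = n·P = 3.1 × 129 = 399.9 kN
L_e = K·L = 0.5 × 0.426 = 0.2130 m
Required I = P_cr·L_e²/(π²E) = 3.999×10^5 × 0.2130² / (π² × 1.20×10^11) = 1.532×10^-8 m⁴
I_req = 1.532×10^4 mm⁴
Rectangle, weak axis: I_min = h·b³/12 with h = 88.6 mm fixed  ⇒  b = (12I/h)^(1/3) = 12.8 mm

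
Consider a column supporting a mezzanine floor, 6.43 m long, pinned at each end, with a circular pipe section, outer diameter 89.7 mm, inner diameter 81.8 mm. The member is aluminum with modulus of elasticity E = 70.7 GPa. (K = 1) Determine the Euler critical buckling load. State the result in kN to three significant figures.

d_o = 89.7 mm, d_i = 81.8 mm
I = π(d_o⁴ − d_i⁴)/64 = π(89.7⁴ − 81.80⁴)/64 = 9.801×10^5 mm⁴
I = 9.801×10^5 mm⁴ = 9.801×10^-7 m⁴
Effective length L_e = K·L = 1 × 6.43 = 6.430 m
P_cr = π²EI / L_e² = π² × 70.7×10⁹ × 9.801×10^-7 / 6.430² = 1.654×10^4 N

P_cr ≈ 16.5 kN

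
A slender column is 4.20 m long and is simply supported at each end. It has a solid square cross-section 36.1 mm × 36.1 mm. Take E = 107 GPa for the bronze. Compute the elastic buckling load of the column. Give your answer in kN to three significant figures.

P_cr ≈ 8.47 kN

I = a⁴/12 = 36.1⁴/12 = 1.415×10^5 mm⁴
I = 1.415×10^5 mm⁴ = 1.415×10^-7 m⁴
Effective length L_e = K·L = 1 × 4.20 = 4.200 m
P_cr = π²EI / L_e² = π² × 107×10⁹ × 1.415×10^-7 / 4.200² = 8.473×10^3 N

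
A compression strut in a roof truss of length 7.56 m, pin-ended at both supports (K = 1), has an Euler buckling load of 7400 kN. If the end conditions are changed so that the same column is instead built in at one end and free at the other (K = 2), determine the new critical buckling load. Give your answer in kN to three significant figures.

P_cr ≈ 1850 kN

P_cr ∝ 1/K², so P_cr,new = P_cr,old × (K_old/K_new)² = 7400 × (1/2)²
= 7400 × 0.2500 = 1850 kN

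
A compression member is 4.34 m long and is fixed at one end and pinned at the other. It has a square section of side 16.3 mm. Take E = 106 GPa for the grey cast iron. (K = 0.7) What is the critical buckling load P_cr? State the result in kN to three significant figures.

P_cr ≈ 0.667 kN

I = a⁴/12 = 16.3⁴/12 = 5.883×10^3 mm⁴
I = 5.883×10^3 mm⁴ = 5.883×10^-9 m⁴
Effective length L_e = K·L = 0.7 × 4.34 = 3.038 m
P_cr = π²EI / L_e² = π² × 106×10⁹ × 5.883×10^-9 / 3.038² = 666.8 N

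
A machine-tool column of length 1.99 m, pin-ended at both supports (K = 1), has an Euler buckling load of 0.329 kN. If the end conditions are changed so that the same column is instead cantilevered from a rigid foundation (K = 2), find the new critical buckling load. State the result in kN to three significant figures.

P_cr ∝ 1/K², so P_cr,new = P_cr,old × (K_old/K_new)² = 0.329 × (1/2)²
= 0.329 × 0.2500 = 0.0822 kN

P_cr ≈ 0.0822 kN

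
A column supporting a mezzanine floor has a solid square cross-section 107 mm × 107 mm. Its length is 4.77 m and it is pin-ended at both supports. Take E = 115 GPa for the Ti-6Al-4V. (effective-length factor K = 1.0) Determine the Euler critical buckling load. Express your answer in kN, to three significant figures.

I = a⁴/12 = 107⁴/12 = 1.092×10^7 mm⁴
I = 1.092×10^7 mm⁴ = 1.092×10^-5 m⁴
Effective length L_e = K·L = 1 × 4.77 = 4.770 m
P_cr = π²EI / L_e² = π² × 115×10⁹ × 1.092×10^-5 / 4.770² = 5.449×10^5 N

P_cr ≈ 545 kN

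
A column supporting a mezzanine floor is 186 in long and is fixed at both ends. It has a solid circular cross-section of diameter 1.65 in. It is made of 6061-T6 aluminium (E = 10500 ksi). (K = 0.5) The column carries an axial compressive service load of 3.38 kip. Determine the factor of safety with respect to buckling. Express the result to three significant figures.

I = πd⁴/64 = π×1.65⁴/64 = 0.3638 in⁴
Effective length L_e = K·L = 0.5 × 186 = 93.00 in
P_cr = π²EI / L_e² = π² × 10500×10³ × 0.3638 / 93.00² = 4.359×10^3 lb
Factor of safety n = P_cr / P = 4.3594 / 3.38 = 1.29

n ≈ 1.29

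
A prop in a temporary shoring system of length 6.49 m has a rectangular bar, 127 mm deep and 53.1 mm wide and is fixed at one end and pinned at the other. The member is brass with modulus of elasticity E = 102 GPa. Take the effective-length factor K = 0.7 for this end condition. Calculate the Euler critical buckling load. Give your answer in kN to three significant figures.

P_cr ≈ 77.3 kN

Buckling occurs about the weak axis: I_min = h·b³/12 with b = 53.1 mm (the shorter side).
I_min = 127×53.1³/12 = 1.585×10^6 mm⁴
I = 1.585×10^6 mm⁴ = 1.585×10^-6 m⁴
Effective length L_e = K·L = 0.7 × 6.49 = 4.543 m
P_cr = π²EI / L_e² = π² × 102×10⁹ × 1.585×10^-6 / 4.543² = 7.729×10^4 N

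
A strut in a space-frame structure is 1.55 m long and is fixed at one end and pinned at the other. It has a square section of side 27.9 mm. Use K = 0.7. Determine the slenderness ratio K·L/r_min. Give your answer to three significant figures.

λ ≈ 135

For a square r = a/√12 = 27.9/√12 = 8.054 mm
L_e = K·L = 0.7 × 1.55 m = 1.085 m = 1085.0 mm
λ = L_e / r_min = 1085.0 / 8.054 = 135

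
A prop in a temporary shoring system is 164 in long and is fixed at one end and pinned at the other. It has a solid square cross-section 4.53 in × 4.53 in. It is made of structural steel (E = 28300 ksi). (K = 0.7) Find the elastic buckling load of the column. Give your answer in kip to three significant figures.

P_cr ≈ 744 kip

I = a⁴/12 = 4.53⁴/12 = 35.09 in⁴
Effective length L_e = K·L = 0.7 × 164 = 114.8 in
P_cr = π²EI / L_e² = π² × 28300×10³ × 35.09 / 114.8² = 7.437×10^5 lb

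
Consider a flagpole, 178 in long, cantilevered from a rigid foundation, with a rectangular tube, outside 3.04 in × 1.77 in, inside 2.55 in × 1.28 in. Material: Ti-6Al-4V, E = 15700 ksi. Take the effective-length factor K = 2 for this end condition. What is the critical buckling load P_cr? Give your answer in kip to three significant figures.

P_cr ≈ 1.17 kip

Weak-axis I_min = (h_o·b_o³ − h_i·b_i³)/12 with b_o = 1.77, b_i = 1.280 in (shorter outer/inner sides).
I_min = (3.04×1.77³ − 2.550×1.280³)/12 = 0.9591 in⁴
Effective length L_e = K·L = 2 × 178 = 356.0 in
P_cr = π²EI / L_e² = π² × 15700×10³ × 0.9591 / 356.0² = 1.173×10^3 lb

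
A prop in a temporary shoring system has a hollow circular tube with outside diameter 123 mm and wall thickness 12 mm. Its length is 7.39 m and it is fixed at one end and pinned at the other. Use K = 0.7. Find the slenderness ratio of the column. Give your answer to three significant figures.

Inner diameter d_i = 123 − 2×12 = 99.00 mm
I = π(d_o⁴ − d_i⁴)/64 = π(123⁴ − 99.00⁴)/64 = 6.520×10^6 mm⁴
A = 4.185×10^3 mm²;  r_min = √(I/A) = √(6.520×10^6/4.185×10^3) = 39.47 mm
L_e = K·L = 0.7 × 7.39 m = 5.173 m = 5173.0 mm
λ = L_e / r_min = 5173.0 / 39.47 = 131

λ ≈ 131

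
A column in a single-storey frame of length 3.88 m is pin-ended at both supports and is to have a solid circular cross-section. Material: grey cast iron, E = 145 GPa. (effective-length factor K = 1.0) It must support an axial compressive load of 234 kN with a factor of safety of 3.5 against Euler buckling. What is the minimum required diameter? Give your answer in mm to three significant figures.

d ≈ 115 mm

Required P_cr = n·P = 3.5 × 234 = 819.0 kN
L_e = K·L = 1 × 3.88 = 3.880 m
Required I = P_cr·L_e²/(π²E) = 8.190×10^5 × 3.880² / (π² × 1.45×10^11) = 8.615×10^-6 m⁴
I_req = 8.615×10^6 mm⁴
Solid circle: I = πd⁴/64  ⇒  d = (64I/π)^(1/4) = (64×8.615×10^6/π)^(1/4) = 115 mm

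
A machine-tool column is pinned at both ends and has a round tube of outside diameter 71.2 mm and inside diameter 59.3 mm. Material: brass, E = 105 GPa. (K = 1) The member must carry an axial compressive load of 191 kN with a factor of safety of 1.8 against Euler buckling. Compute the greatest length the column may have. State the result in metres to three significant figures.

L_max ≈ 1.40 m

d_o = 71.2 mm, d_i = 59.3 mm
I = π(d_o⁴ − d_i⁴)/64 = π(71.2⁴ − 59.30⁴)/64 = 6.545×10^5 mm⁴
I = 6.545×10^-7 m⁴
Required critical load P_cr = n·P = 1.8 × 191 = 343.8 kN = 3.438×10^5 N
From P_cr = π²EI/(K·L)²:  L = (1/K)·√(π²EI/P_cr) = (1/1)·√(π²×1.05×10^11×6.545×10^-7/3.438×10^5)
L = 1.40 m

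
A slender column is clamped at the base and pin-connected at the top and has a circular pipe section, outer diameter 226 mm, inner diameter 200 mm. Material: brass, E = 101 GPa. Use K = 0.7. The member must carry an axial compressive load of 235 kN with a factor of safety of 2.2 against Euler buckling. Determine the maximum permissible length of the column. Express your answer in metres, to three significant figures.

d_o = 226 mm, d_i = 200 mm
I = π(d_o⁴ − d_i⁴)/64 = π(226⁴ − 200.0⁴)/64 = 4.952×10^7 mm⁴
I = 4.952×10^-5 m⁴
Required critical load P_cr = n·P = 2.2 × 235 = 517.0 kN = 5.170×10^5 N
From P_cr = π²EI/(K·L)²:  L = (1/K)·√(π²EI/P_cr) = (1/0.7)·√(π²×1.01×10^11×4.952×10^-5/5.170×10^5)
L = 14.0 m

L_max ≈ 14.0 m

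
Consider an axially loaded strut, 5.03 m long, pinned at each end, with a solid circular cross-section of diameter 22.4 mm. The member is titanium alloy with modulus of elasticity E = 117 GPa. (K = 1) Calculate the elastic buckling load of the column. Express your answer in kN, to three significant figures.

P_cr ≈ 0.564 kN

I = πd⁴/64 = π×22.4⁴/64 = 1.236×10^4 mm⁴
I = 1.236×10^4 mm⁴ = 1.236×10^-8 m⁴
Effective length L_e = K·L = 1 × 5.03 = 5.030 m
P_cr = π²EI / L_e² = π² × 117×10⁹ × 1.236×10^-8 / 5.030² = 564.0 N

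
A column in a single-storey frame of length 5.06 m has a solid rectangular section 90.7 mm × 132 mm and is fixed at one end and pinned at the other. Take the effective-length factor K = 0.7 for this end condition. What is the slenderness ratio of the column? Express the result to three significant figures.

Buckling occurs about the weak axis: I_min = h·b³/12 with b = 90.7 mm (the shorter side).
I_min = 132×90.7³/12 = 8.208×10^6 mm⁴
A = 1.197×10^4 mm²;  r_min = √(I/A) = √(8.208×10^6/1.197×10^4) = 26.18 mm
L_e = K·L = 0.7 × 5.06 m = 3.542 m = 3542.0 mm
λ = L_e / r_min = 3542.0 / 26.18 = 135

λ ≈ 135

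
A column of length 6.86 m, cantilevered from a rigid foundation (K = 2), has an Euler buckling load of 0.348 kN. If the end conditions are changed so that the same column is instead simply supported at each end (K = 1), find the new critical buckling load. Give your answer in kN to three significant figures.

P_cr ∝ 1/K², so P_cr,new = P_cr,old × (K_old/K_new)² = 0.348 × (2/1)²
= 0.348 × 4.000 = 1.39 kN

P_cr ≈ 1.39 kN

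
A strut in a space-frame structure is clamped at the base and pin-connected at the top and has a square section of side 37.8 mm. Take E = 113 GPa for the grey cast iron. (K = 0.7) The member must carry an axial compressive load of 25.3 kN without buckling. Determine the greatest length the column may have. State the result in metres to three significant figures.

I = a⁴/12 = 37.8⁴/12 = 1.701×10^5 mm⁴
I = 1.701×10^-7 m⁴
At the buckling limit P_cr = P = 2.530×10^4 N
From P_cr = π²EI/(K·L)²:  L = (1/K)·√(π²EI/P_cr) = (1/0.7)·√(π²×1.13×10^11×1.701×10^-7/2.530×10^4)
L = 3.91 m

L_max ≈ 3.91 m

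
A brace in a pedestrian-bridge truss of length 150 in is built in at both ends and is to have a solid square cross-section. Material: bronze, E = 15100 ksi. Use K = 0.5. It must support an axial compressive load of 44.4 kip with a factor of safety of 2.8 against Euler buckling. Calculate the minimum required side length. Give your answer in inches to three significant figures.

Required P_cr = n·P = 2.8 × 44.4 = 124.3 kip
L_e = K·L = 0.5 × 150 = 75.00 in
Required I = P_cr·L_e²/(π²E) = 1.243×10^5 × 75.00² / (π² × 1.51×10^7) = 4.692 in⁴
Solid square: I = a⁴/12  ⇒  a = (12I)^(1/4) = (12×4.692)^(1/4) = 2.74 in

a ≈ 2.74 in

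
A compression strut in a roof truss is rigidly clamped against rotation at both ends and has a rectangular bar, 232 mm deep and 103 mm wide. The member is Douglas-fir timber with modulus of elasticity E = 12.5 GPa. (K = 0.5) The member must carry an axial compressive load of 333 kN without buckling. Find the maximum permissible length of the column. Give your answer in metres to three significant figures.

Buckling occurs about the weak axis: I_min = h·b³/12 with b = 103 mm (the shorter side).
I_min = 232×103³/12 = 2.113×10^7 mm⁴
I = 2.113×10^-5 m⁴
At the buckling limit P_cr = P = 3.330×10^5 N
From P_cr = π²EI/(K·L)²:  L = (1/K)·√(π²EI/P_cr) = (1/0.5)·√(π²×1.25×10^10×2.113×10^-5/3.330×10^5)
L = 5.60 m

L_max ≈ 5.60 m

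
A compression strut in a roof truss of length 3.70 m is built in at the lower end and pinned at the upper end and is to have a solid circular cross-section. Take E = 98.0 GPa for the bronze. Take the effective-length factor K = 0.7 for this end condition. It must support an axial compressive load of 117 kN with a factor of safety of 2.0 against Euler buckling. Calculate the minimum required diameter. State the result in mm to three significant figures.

d ≈ 75.8 mm

Required P_cr = n·P = 2.0 × 117 = 234.0 kN
L_e = K·L = 0.7 × 3.70 = 2.590 m
Required I = P_cr·L_e²/(π²E) = 2.340×10^5 × 2.590² / (π² × 9.80×10^10) = 1.623×10^-6 m⁴
I_req = 1.623×10^6 mm⁴
Solid circle: I = πd⁴/64  ⇒  d = (64I/π)^(1/4) = (64×1.623×10^6/π)^(1/4) = 75.8 mm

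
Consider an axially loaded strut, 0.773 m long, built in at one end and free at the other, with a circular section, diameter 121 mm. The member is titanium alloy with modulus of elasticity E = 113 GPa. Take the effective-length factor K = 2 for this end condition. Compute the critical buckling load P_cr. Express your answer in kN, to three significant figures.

I = πd⁴/64 = π×121⁴/64 = 1.052×10^7 mm⁴
I = 1.052×10^7 mm⁴ = 1.052×10^-5 m⁴
Effective length L_e = K·L = 2 × 0.773 = 1.546 m
P_cr = π²EI / L_e² = π² × 113×10⁹ × 1.052×10^-5 / 1.546² = 4.910×10^6 N

P_cr ≈ 4910 kN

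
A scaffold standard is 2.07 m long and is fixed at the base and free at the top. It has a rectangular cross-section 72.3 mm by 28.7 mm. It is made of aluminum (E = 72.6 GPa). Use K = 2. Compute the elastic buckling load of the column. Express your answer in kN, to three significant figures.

P_cr ≈ 5.95 kN

Buckling occurs about the weak axis: I_min = h·b³/12 with b = 28.7 mm (the shorter side).
I_min = 72.3×28.7³/12 = 1.424×10^5 mm⁴
I = 1.424×10^5 mm⁴ = 1.424×10^-7 m⁴
Effective length L_e = K·L = 2 × 2.07 = 4.140 m
P_cr = π²EI / L_e² = π² × 72.6×10⁹ × 1.424×10^-7 / 4.140² = 5.954×10^3 N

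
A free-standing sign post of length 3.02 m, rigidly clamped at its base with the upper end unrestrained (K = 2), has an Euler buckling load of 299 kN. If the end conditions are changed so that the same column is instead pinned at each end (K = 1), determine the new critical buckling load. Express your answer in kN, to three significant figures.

P_cr ∝ 1/K², so P_cr,new = P_cr,old × (K_old/K_new)² = 299 × (2/1)²
= 299 × 4.000 = 1200 kN

P_cr ≈ 1200 kN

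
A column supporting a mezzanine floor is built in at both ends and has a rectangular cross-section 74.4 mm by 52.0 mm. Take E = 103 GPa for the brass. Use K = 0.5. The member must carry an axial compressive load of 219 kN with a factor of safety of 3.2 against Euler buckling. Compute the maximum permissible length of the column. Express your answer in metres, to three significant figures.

L_max ≈ 2.25 m

Buckling occurs about the weak axis: I_min = h·b³/12 with b = 52.0 mm (the shorter side).
I_min = 74.4×52.0³/12 = 8.718×10^5 mm⁴
I = 8.718×10^-7 m⁴
Required critical load P_cr = n·P = 3.2 × 219 = 700.8 kN = 7.008×10^5 N
From P_cr = π²EI/(K·L)²:  L = (1/K)·√(π²EI/P_cr) = (1/0.5)·√(π²×1.03×10^11×8.718×10^-7/7.008×10^5)
L = 2.25 m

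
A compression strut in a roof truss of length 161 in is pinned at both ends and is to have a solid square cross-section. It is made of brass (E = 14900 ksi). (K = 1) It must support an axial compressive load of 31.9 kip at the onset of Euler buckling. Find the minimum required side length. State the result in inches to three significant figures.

a ≈ 2.87 in

L_e = K·L = 1 × 161 = 161.0 in
Required I = P_cr·L_e²/(π²E) = 3.190×10^4 × 161.0² / (π² × 1.49×10^7) = 5.623 in⁴
Solid square: I = a⁴/12  ⇒  a = (12I)^(1/4) = (12×5.623)^(1/4) = 2.87 in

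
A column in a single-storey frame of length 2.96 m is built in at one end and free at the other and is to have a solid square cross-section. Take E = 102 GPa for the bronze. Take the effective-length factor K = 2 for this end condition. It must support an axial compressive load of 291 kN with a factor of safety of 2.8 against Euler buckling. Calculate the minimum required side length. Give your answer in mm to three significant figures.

Required P_cr = n·P = 2.8 × 291 = 814.8 kN
L_e = K·L = 2 × 2.96 = 5.920 m
Required I = P_cr·L_e²/(π²E) = 8.148×10^5 × 5.920² / (π² × 1.02×10^11) = 2.837×10^-5 m⁴
I_req = 2.837×10^7 mm⁴
Solid square: I = a⁴/12  ⇒  a = (12I)^(1/4) = (12×2.837×10^7)^(1/4) = 136 mm

a ≈ 136 mm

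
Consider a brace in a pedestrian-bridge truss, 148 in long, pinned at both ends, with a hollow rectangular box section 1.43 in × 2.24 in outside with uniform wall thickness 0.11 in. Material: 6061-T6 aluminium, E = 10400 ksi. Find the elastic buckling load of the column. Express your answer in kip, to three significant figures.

P_cr ≈ 1.16 kip

Inner dimensions: h_i = 2.24 − 2×0.11 = 2.020 in, b_i = 1.43 − 2×0.11 = 1.210 in
Weak-axis I_min = (h_o·b_o³ − h_i·b_i³)/12 with b_o = 1.43, b_i = 1.210 in (shorter outer/inner sides).
I_min = (2.24×1.43³ − 2.020×1.210³)/12 = 0.2476 in⁴
Effective length L_e = K·L = 1 × 148 = 148.0 in
P_cr = π²EI / L_e² = π² × 10400×10³ × 0.2476 / 148.0² = 1.160×10^3 lb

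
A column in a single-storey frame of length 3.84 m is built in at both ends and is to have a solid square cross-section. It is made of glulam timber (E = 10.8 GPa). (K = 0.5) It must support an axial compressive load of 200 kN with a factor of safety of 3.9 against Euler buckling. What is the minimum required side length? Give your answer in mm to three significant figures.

Required P_cr = n·P = 3.9 × 200 = 780.0 kN
L_e = K·L = 0.5 × 3.84 = 1.920 m
Required I = P_cr·L_e²/(π²E) = 7.800×10^5 × 1.920² / (π² × 1.08×10^10) = 2.698×10^-5 m⁴
I_req = 2.698×10^7 mm⁴
Solid square: I = a⁴/12  ⇒  a = (12I)^(1/4) = (12×2.698×10^7)^(1/4) = 134 mm

a ≈ 134 mm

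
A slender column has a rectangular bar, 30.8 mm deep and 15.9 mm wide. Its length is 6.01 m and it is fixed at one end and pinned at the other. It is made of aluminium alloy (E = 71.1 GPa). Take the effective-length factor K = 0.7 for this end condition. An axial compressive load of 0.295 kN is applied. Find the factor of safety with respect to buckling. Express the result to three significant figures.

n ≈ 1.39

Buckling occurs about the weak axis: I_min = h·b³/12 with b = 15.9 mm (the shorter side).
I_min = 30.8×15.9³/12 = 1.032×10^4 mm⁴
I = 1.032×10^4 mm⁴ = 1.032×10^-8 m⁴
Effective length L_e = K·L = 0.7 × 6.01 = 4.207 m
P_cr = π²EI / L_e² = π² × 71.1×10⁹ × 1.032×10^-8 / 4.207² = 409.1 N
Factor of safety n = P_cr / P = 0.40906 / 0.295 = 1.39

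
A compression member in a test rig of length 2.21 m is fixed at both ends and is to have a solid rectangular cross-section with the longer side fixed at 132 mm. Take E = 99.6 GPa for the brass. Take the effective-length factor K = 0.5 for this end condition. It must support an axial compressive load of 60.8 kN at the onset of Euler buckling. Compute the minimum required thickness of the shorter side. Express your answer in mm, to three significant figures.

L_e = K·L = 0.5 × 2.21 = 1.105 m
Required I = P_cr·L_e²/(π²E) = 6.080×10^4 × 1.105² / (π² × 9.96×10^10) = 7.552×10^-8 m⁴
I_req = 7.552×10^4 mm⁴
Rectangle, weak axis: I_min = h·b³/12 with h = 132 mm fixed  ⇒  b = (12I/h)^(1/3) = 19.0 mm

b ≈ 19.0 mm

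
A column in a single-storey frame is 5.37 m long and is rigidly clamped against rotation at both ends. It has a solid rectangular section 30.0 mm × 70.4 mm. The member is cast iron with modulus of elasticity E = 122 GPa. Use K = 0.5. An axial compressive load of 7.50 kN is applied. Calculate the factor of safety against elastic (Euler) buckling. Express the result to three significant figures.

n ≈ 3.53

Buckling occurs about the weak axis: I_min = h·b³/12 with b = 30.0 mm (the shorter side).
I_min = 70.4×30.0³/12 = 1.584×10^5 mm⁴
I = 1.584×10^5 mm⁴ = 1.584×10^-7 m⁴
Effective length L_e = K·L = 0.5 × 5.37 = 2.685 m
P_cr = π²EI / L_e² = π² × 122×10⁹ × 1.584×10^-7 / 2.685² = 2.646×10^4 N
Factor of safety n = P_cr / P = 26.456 / 7.50 = 3.53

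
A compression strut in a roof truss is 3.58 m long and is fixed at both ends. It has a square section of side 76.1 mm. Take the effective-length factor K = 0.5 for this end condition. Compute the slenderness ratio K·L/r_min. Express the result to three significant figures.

For a square r = a/√12 = 76.1/√12 = 21.97 mm
L_e = K·L = 0.5 × 3.58 m = 1.790 m = 1790.0 mm
λ = L_e / r_min = 1790.0 / 21.97 = 81.5

λ ≈ 81.5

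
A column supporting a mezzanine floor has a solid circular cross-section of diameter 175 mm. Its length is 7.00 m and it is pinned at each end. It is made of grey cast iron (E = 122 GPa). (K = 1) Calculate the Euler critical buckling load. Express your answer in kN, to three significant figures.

I = πd⁴/64 = π×175⁴/64 = 4.604×10^7 mm⁴
I = 4.604×10^7 mm⁴ = 4.604×10^-5 m⁴
Effective length L_e = K·L = 1 × 7.00 = 7.000 m
P_cr = π²EI / L_e² = π² × 122×10⁹ × 4.604×10^-5 / 7.000² = 1.131×10^6 N

P_cr ≈ 1130 kN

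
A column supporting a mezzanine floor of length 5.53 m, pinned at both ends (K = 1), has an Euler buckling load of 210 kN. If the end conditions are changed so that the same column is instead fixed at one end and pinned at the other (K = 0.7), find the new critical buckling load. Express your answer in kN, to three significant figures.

P_cr ∝ 1/K², so P_cr,new = P_cr,old × (K_old/K_new)² = 210 × (1/0.7)²
= 210 × 2.041 = 429 kN

P_cr ≈ 429 kN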